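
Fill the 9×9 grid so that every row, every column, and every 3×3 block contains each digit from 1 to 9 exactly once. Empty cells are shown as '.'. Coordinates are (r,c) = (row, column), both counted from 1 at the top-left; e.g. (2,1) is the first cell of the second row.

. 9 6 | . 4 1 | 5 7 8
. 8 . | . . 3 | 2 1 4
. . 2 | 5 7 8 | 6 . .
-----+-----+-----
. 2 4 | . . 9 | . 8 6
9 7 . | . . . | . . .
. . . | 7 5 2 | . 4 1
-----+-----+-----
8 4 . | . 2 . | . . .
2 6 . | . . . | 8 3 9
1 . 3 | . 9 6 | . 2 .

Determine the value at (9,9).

7

(1,1) = 3 (sole candidate).
(1,4) = 2 (sole candidate).
(2,5) = 6 (sole candidate).
(3,1) = 4 (sole candidate).
(3,2) = 1 (sole candidate).
(3,8) = 9 (sole candidate).
(3,9) = 3 (sole candidate).
(4,1) = 5 (sole candidate).
(5,6) = 4 (sole candidate).
(5,7) = 3 (sole candidate).
(5,8) = 5 (sole candidate).
(5,9) = 2 (sole candidate).
(6,1) = 6 (sole candidate).
(6,2) = 3 (sole candidate).
(6,3) = 8 (sole candidate).
(6,7) = 9 (sole candidate).
(7,8) = 6 (sole candidate).
(8,5) = 1 (sole candidate).
(9,2) = 5 (sole candidate).
(9,9) = 7: row 9 has {1,2,3,5,6,9}; col 9 has {1,2,3,4,6,8,9}; box has {2,3,6,8,9} → only 7 remains.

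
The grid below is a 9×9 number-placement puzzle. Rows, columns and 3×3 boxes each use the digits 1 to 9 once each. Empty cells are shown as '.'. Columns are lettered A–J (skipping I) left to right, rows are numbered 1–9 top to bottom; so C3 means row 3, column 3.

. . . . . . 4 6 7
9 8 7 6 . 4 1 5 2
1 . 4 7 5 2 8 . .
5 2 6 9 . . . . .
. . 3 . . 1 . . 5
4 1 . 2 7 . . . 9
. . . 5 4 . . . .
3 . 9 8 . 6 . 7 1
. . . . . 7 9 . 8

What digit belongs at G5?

2

A1 = 2: row 1 has {4,6,7}; col 1 has {1,3,4,5,9}; box has {1,4,7,8,9} → only 2 remains.
C1 = 5: row 1 has {2,4,6,7}; col 3 has {3,4,6,7,9}; box has {1,2,4,7,8,9} → only 5 remains.
E2 = 3: row 2 has {1,2,4,5,6,7,8,9}; col 5 has {4,5,7}; box has {2,4,5,6,7} → only 3 remains.
J3 = 3: row 3 has {1,2,4,5,7,8}; col 9 has {1,2,5,7,8,9}; box has {1,2,4,5,6,7,8} → only 3 remains.
E4 = 8: row 4 has {2,5,6,9}; col 5 has {3,4,5,7}; box has {1,2,7,9} → only 8 remains.
F4 = 3: row 4 has {2,5,6,8,9}; col 6 has {1,2,4,6,7}; box has {1,2,7,8,9} → only 3 remains.
G4 = 7: row 4 has {2,3,5,6,8,9}; col 7 has {1,4,8,9}; box has {5,9} → only 7 remains.
J4 = 4: row 4 has {2,3,5,6,7,8,9}; col 9 has {1,2,3,5,7,8,9}; box has {5,7,9} → only 4 remains.
D5 = 4: row 5 has {1,3,5}; col 4 has {2,5,6,7,8,9}; box has {1,2,3,7,8,9} → only 4 remains.
E5 = 6: row 5 has {1,3,4,5}; col 5 has {3,4,5,7,8}; box has {1,2,3,4,7,8,9} → only 6 remains.
G5 = 2: row 5 has {1,3,4,5,6}; col 7 has {1,4,7,8,9}; box has {4,5,7,9} → only 2 remains.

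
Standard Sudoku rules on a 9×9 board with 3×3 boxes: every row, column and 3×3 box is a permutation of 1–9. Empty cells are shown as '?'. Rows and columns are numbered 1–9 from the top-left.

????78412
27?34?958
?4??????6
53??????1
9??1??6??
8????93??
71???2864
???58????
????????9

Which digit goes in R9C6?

7

R3C7 = 7 (sole candidate).
R3C8 = 3 (sole candidate).
R4C7 = 2 (sole candidate).
R5C2 = 2 (sole candidate).
R6C2 = 6 (sole candidate).
R7C4 = 9 (sole candidate).
R7C5 = 3 (sole candidate).
R8C2 = 9 (sole candidate).
R8C7 = 1 (sole candidate).
R9C7 = 5 (sole candidate).
R1C2 = 5 (sole candidate).
R1C4 = 6 (sole candidate).
R2C6 = 1 (sole candidate).
R3C1 = 1 (sole candidate).
R3C4 = 2 (sole candidate).
R3C6 = 5 (sole candidate).
R4C5 = 6 (sole candidate).
R5C5 = 5 (sole candidate).
R5C9 = 7 (sole candidate).
R6C5 = 2 (sole candidate).
R6C8 = 4 (sole candidate).
R6C9 = 5 (sole candidate).
R7C3 = 5 (sole candidate).
R8C9 = 3 (sole candidate).
R9C2 = 8 (sole candidate).
R9C5 = 1 (sole candidate).
R1C1 = 3 (sole candidate).
R1C3 = 9 (sole candidate).
R2C3 = 6 (sole candidate).
R3C3 = 8 (sole candidate).
R3C5 = 9 (sole candidate).
R5C3 = 4 (sole candidate).
R5C6 = 3 (sole candidate).
R5C8 = 8 (sole candidate).
R6C4 = 7 (sole candidate).
R8C3 = 2 (sole candidate).
R8C8 = 7 (sole candidate).
R9C3 = 3 (sole candidate).
R9C4 = 4 (sole candidate).
R9C8 = 2 (sole candidate).
R4C3 = 7 (sole candidate).
R4C4 = 8 (sole candidate).
R4C6 = 4 (sole candidate).
R4C8 = 9 (sole candidate).
R6C3 = 1 (sole candidate).
R8C6 = 6 (sole candidate).
R9C1 = 6 (sole candidate).
R9C6 = 7: row 9 has {1,2,3,4,5,6,8,9}; col 6 has {1,2,3,4,5,6,8,9}; box has {1,2,3,4,5,6,8,9} → only 7 remains.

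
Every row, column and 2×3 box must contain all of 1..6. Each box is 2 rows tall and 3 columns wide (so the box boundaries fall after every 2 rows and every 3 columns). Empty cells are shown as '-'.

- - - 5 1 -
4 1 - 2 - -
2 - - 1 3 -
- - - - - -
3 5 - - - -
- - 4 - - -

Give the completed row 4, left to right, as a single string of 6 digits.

r1c1 = 6 (sole candidate).
r2c5 = 6 (sole candidate).
r2c6 = 3 (sole candidate).
r6c1 = 1 (sole candidate).
r1c6 = 4 (sole candidate).
r2c3 = 5 (sole candidate).
r3c3 = 6 (sole candidate).
r3c6 = 5 (sole candidate).
r4c1 = 5: row 4 has {}; col 1 has {1,2,3,4,6}; box has {2,6} → only 5 remains.
r5c3 = 2 (sole candidate).
r5c5 = 4 (sole candidate).
r6c2 = 6 (sole candidate).
r6c4 = 3 (sole candidate).
r6c6 = 2 (sole candidate).
r1c3 = 3 (sole candidate).
r3c2 = 4 (sole candidate).
r4c2 = 3: row 4 has {5}; col 2 has {1,4,5,6}; box has {2,4,5,6} → only 3 remains.
r4c3 = 1: row 4 has {3,5}; col 3 has {2,3,4,5,6}; box has {2,3,4,5,6} → only 1 remains.
r4c5 = 2: row 4 has {1,3,5}; col 5 has {1,3,4,6}; box has {1,3,5} → only 2 remains.
r4c6 = 6: row 4 has {1,2,3,5}; col 6 has {2,3,4,5}; box has {1,2,3,5} → only 6 remains.
r5c4 = 6 (sole candidate).
r5c6 = 1 (sole candidate).
r6c5 = 5 (sole candidate).
r1c2 = 2 (sole candidate).
r4c4 = 4: row 4 has {1,2,3,5,6}; col 4 has {1,2,3,5,6}; box has {1,2,3,5,6} → only 4 remains.

531426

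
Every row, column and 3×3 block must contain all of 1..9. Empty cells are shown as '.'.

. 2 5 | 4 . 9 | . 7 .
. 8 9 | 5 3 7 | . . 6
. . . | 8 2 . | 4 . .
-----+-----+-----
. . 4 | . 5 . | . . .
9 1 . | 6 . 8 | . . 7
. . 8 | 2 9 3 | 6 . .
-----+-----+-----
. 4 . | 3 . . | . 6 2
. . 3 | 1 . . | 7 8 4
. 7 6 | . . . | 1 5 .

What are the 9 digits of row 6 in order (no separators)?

row 2, column 7 = 2: row 2 has {3,5,6,7,8,9}; col 7 has {1,4,6,7}; box has {4,6,7} → only 2 remains.
row 2, column 8 = 1: row 2 has {2,3,5,6,7,8,9}; col 8 has {5,6,7,8}; box has {2,4,6,7} → only 1 remains.
row 4, column 4 = 7: row 4 has {4,5}; col 4 has {1,2,3,4,5,6,8}; box has {2,3,5,6,8,9} → only 7 remains.
row 4, column 6 = 1: row 4 has {4,5,7}; col 6 has {3,7,8,9}; box has {2,3,5,6,7,8,9} → only 1 remains.
row 5, column 3 = 2: row 5 has {1,6,7,8,9}; col 3 has {3,4,5,6,8,9}; box has {1,4,8,9} → only 2 remains.
row 5, column 5 = 4: row 5 has {1,2,6,7,8,9}; col 5 has {2,3,5,9}; box has {1,2,3,5,6,7,8,9} → only 4 remains.
row 5, column 8 = 3: row 5 has {1,2,4,6,7,8,9}; col 8 has {1,5,6,7,8}; box has {6,7} → only 3 remains.
row 6, column 2 = 5: row 6 has {2,3,6,8,9}; col 2 has {1,2,4,7,8}; box has {1,2,4,8,9} → only 5 remains.
row 6, column 8 = 4: row 6 has {2,3,5,6,8,9}; col 8 has {1,3,5,6,7,8}; box has {3,6,7} → only 4 remains.
row 6, column 9 = 1: row 6 has {2,3,4,5,6,8,9}; col 9 has {2,4,6,7}; box has {3,4,6,7} → only 1 remains.
row 7, column 3 = 1: row 7 has {2,3,4,6}; col 3 has {2,3,4,5,6,8,9}; box has {3,4,6,7} → only 1 remains.
row 7, column 6 = 5: row 7 has {1,2,3,4,6}; col 6 has {1,3,7,8,9}; box has {1,3} → only 5 remains.
row 7, column 7 = 9: row 7 has {1,2,3,4,5,6}; col 7 has {1,2,4,6,7}; box has {1,2,4,5,6,7,8} → only 9 remains.
row 8, column 2 = 9: row 8 has {1,3,4,7,8}; col 2 has {1,2,4,5,7,8}; box has {1,3,4,6,7} → only 9 remains.
row 8, column 5 = 6: row 8 has {1,3,4,7,8,9}; col 5 has {2,3,4,5,9}; box has {1,3,5} → only 6 remains.
row 8, column 6 = 2: row 8 has {1,3,4,6,7,8,9}; col 6 has {1,3,5,7,8,9}; box has {1,3,5,6} → only 2 remains.
row 9, column 4 = 9: row 9 has {1,5,6,7}; col 4 has {1,2,3,4,5,6,7,8}; box has {1,2,3,5,6} → only 9 remains.
row 9, column 5 = 8: row 9 has {1,5,6,7,9}; col 5 has {2,3,4,5,6,9}; box has {1,2,3,5,6,9} → only 8 remains.
row 9, column 6 = 4: row 9 has {1,5,6,7,8,9}; col 6 has {1,2,3,5,7,8,9}; box has {1,2,3,5,6,8,9} → only 4 remains.
row 9, column 9 = 3: row 9 has {1,4,5,6,7,8,9}; col 9 has {1,2,4,6,7}; box has {1,2,4,5,6,7,8,9} → only 3 remains.
row 1, column 5 = 1: row 1 has {2,4,5,7,9}; col 5 has {2,3,4,5,6,8,9}; box has {2,3,4,5,7,8,9} → only 1 remains.
row 1, column 9 = 8: row 1 has {1,2,4,5,7,9}; col 9 has {1,2,3,4,6,7}; box has {1,2,4,6,7} → only 8 remains.
row 2, column 1 = 4: row 2 has {1,2,3,5,6,7,8,9}; col 1 has {9}; box has {2,5,8,9} → only 4 remains.
row 3, column 3 = 7: row 3 has {2,4,8}; col 3 has {1,2,3,4,5,6,8,9}; box has {2,4,5,8,9} → only 7 remains.
row 3, column 6 = 6: row 3 has {2,4,7,8}; col 6 has {1,2,3,4,5,7,8,9}; box has {1,2,3,4,5,7,8,9} → only 6 remains.
row 3, column 8 = 9: row 3 has {2,4,6,7,8}; col 8 has {1,3,4,5,6,7,8}; box has {1,2,4,6,7,8} → only 9 remains.
row 3, column 9 = 5: row 3 has {2,4,6,7,8,9}; col 9 has {1,2,3,4,6,7,8}; box has {1,2,4,6,7,8,9} → only 5 remains.
row 4, column 7 = 8: row 4 has {1,4,5,7}; col 7 has {1,2,4,6,7,9}; box has {1,3,4,6,7} → only 8 remains.
row 4, column 8 = 2: row 4 has {1,4,5,7,8}; col 8 has {1,3,4,5,6,7,8,9}; box has {1,3,4,6,7,8} → only 2 remains.
row 4, column 9 = 9: row 4 has {1,2,4,5,7,8}; col 9 has {1,2,3,4,5,6,7,8}; box has {1,2,3,4,6,7,8} → only 9 remains.
row 5, column 7 = 5: row 5 has {1,2,3,4,6,7,8,9}; col 7 has {1,2,4,6,7,8,9}; box has {1,2,3,4,6,7,8,9} → only 5 remains.
row 6, column 1 = 7: row 6 has {1,2,3,4,5,6,8,9}; col 1 has {4,9}; box has {1,2,4,5,8,9} → only 7 remains.

758293641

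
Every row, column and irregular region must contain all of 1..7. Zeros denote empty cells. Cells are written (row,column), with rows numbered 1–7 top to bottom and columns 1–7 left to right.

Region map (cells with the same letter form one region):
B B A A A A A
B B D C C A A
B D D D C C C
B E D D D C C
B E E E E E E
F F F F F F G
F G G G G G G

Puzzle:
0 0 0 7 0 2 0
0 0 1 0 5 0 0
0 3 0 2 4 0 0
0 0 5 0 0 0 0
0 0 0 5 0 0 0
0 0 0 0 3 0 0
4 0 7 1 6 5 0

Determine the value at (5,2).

(1,5) = 1 (sole candidate).
(3,3) = 6 (sole candidate).
(4,4) = 4 (sole candidate).
(4,5) = 7 (sole candidate).
(5,5) = 2 (sole candidate).
(6,3) = 2 (sole candidate).
(6,4) = 6 (sole candidate).
(6,7) = 4 (sole candidate).
(7,2) = 2 (sole candidate).
(7,7) = 3 (sole candidate).
(2,4) = 3 (sole candidate).
(2,7) = 6 (sole candidate).
(1,7) = 5 (sole candidate).
(2,6) = 4 (sole candidate).
(1,3) = 3 (sole candidate).
(2,2) = 7 (sole candidate).
(5,3) = 4 (sole candidate).
(1,1) = 6 (sole candidate).
(1,2) = 4 (sole candidate).
(2,1) = 2 (sole candidate).
(3,1) = 5 (hidden single in row 3).
(4,7) = 2 (hidden single in row 4).
(4,1) = 3 (hidden single in row 4).
(5,1) = 1 (sole candidate).
(5,2) = 6: row 5 has {1,2,4,5}; col 2 has {2,3,4,7}; region has {2,4,5} → only 6 remains.

6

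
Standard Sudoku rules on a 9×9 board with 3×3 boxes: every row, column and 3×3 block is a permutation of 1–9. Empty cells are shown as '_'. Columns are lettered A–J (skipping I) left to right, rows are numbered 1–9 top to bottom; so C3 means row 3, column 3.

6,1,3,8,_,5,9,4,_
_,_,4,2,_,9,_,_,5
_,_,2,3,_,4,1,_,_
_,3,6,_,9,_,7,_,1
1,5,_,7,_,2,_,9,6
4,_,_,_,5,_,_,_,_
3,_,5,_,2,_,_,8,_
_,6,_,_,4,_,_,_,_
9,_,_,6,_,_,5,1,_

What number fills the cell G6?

E1 = 7: row 1 has {1,3,4,5,6,8,9}; col 5 has {2,4,5,9}; box has {2,3,4,5,8,9} → only 7 remains.
J1 = 2: row 1 has {1,3,4,5,6,7,8,9}; col 9 has {1,5,6}; box has {1,4,5,9} → only 2 remains.
E3 = 6: row 3 has {1,2,3,4}; col 5 has {2,4,5,7,9}; box has {2,3,4,5,7,8,9} → only 6 remains.
H3 = 7: row 3 has {1,2,3,4,6}; col 8 has {1,4,8,9}; box has {1,2,4,5,9} → only 7 remains.
J3 = 8: row 3 has {1,2,3,4,6,7}; col 9 has {1,2,5,6}; box has {1,2,4,5,7,9} → only 8 remains.
D4 = 4: row 4 has {1,3,6,7,9}; col 4 has {2,3,6,7,8}; box has {2,5,7,9} → only 4 remains.
F4 = 8: row 4 has {1,3,4,6,7,9}; col 6 has {2,4,5,9}; box has {2,4,5,7,9} → only 8 remains.
C5 = 8: row 5 has {1,2,5,6,7,9}; col 3 has {2,3,4,5,6}; box has {1,3,4,5,6} → only 8 remains.
E5 = 3: row 5 has {1,2,5,6,7,8,9}; col 5 has {2,4,5,6,7,9}; box has {2,4,5,7,8,9} → only 3 remains.
G5 = 4: row 5 has {1,2,3,5,6,7,8,9}; col 7 has {1,5,7,9}; box has {1,6,7,9} → only 4 remains.
D6 = 1: row 6 has {4,5}; col 4 has {2,3,4,6,7,8}; box has {2,3,4,5,7,8,9} → only 1 remains.
F6 = 6: row 6 has {1,4,5}; col 6 has {2,4,5,8,9}; box has {1,2,3,4,5,7,8,9} → only 6 remains.
J6 = 3: row 6 has {1,4,5,6}; col 9 has {1,2,5,6,8}; box has {1,4,6,7,9} → only 3 remains.
D7 = 9: row 7 has {2,3,5,8}; col 4 has {1,2,3,4,6,7,8}; box has {2,4,6} → only 9 remains.
G7 = 6: row 7 has {2,3,5,8,9}; col 7 has {1,4,5,7,9}; box has {1,5,8} → only 6 remains.
D8 = 5: row 8 has {4,6}; col 4 has {1,2,3,4,6,7,8,9}; box has {2,4,6,9} → only 5 remains.
C9 = 7: row 9 has {1,5,6,9}; col 3 has {2,3,4,5,6,8}; box has {3,5,6,9} → only 7 remains.
E9 = 8: row 9 has {1,5,6,7,9}; col 5 has {2,3,4,5,6,7,9}; box has {2,4,5,6,9} → only 8 remains.
F9 = 3: row 9 has {1,5,6,7,8,9}; col 6 has {2,4,5,6,8,9}; box has {2,4,5,6,8,9} → only 3 remains.
J9 = 4: row 9 has {1,3,5,6,7,8,9}; col 9 has {1,2,3,5,6,8}; box has {1,5,6,8} → only 4 remains.
E2 = 1: row 2 has {2,4,5,9}; col 5 has {2,3,4,5,6,7,8,9}; box has {2,3,4,5,6,7,8,9} → only 1 remains.
G2 = 3: row 2 has {1,2,4,5,9}; col 7 has {1,4,5,6,7,9}; box has {1,2,4,5,7,8,9} → only 3 remains.
H2 = 6: row 2 has {1,2,3,4,5,9}; col 8 has {1,4,7,8,9}; box has {1,2,3,4,5,7,8,9} → only 6 remains.
A3 = 5: row 3 has {1,2,3,4,6,7,8}; col 1 has {1,3,4,6,9}; box has {1,2,3,4,6} → only 5 remains.
B3 = 9: row 3 has {1,2,3,4,5,6,7,8}; col 2 has {1,3,5,6}; box has {1,2,3,4,5,6} → only 9 remains.
A4 = 2: row 4 has {1,3,4,6,7,8,9}; col 1 has {1,3,4,5,6,9}; box has {1,3,4,5,6,8} → only 2 remains.
H4 = 5: row 4 has {1,2,3,4,6,7,8,9}; col 8 has {1,4,6,7,8,9}; box has {1,3,4,6,7,9} → only 5 remains.
B6 = 7: row 6 has {1,3,4,5,6}; col 2 has {1,3,5,6,9}; box has {1,2,3,4,5,6,8} → only 7 remains.
C6 = 9: row 6 has {1,3,4,5,6,7}; col 3 has {2,3,4,5,6,7,8}; box has {1,2,3,4,5,6,7,8} → only 9 remains.
H6 = 2: row 6 has {1,3,4,5,6,7,9}; col 8 has {1,4,5,6,7,8,9}; box has {1,3,4,5,6,7,9} → only 2 remains.
B7 = 4: row 7 has {2,3,5,6,8,9}; col 2 has {1,3,5,6,7,9}; box has {3,5,6,7,9} → only 4 remains.
J7 = 7: row 7 has {2,3,4,5,6,8,9}; col 9 has {1,2,3,4,5,6,8}; box has {1,4,5,6,8} → only 7 remains.
A8 = 8: row 8 has {4,5,6}; col 1 has {1,2,3,4,5,6,9}; box has {3,4,5,6,7,9} → only 8 remains.
C8 = 1: row 8 has {4,5,6,8}; col 3 has {2,3,4,5,6,7,8,9}; box has {3,4,5,6,7,8,9} → only 1 remains.
F8 = 7: row 8 has {1,4,5,6,8}; col 6 has {2,3,4,5,6,8,9}; box has {2,3,4,5,6,8,9} → only 7 remains.
G8 = 2: row 8 has {1,4,5,6,7,8}; col 7 has {1,3,4,5,6,7,9}; box has {1,4,5,6,7,8} → only 2 remains.
H8 = 3: row 8 has {1,2,4,5,6,7,8}; col 8 has {1,2,4,5,6,7,8,9}; box has {1,2,4,5,6,7,8} → only 3 remains.
J8 = 9: row 8 has {1,2,3,4,5,6,7,8}; col 9 has {1,2,3,4,5,6,7,8}; box has {1,2,3,4,5,6,7,8} → only 9 remains.
B9 = 2: row 9 has {1,3,4,5,6,7,8,9}; col 2 has {1,3,4,5,6,7,9}; box has {1,3,4,5,6,7,8,9} → only 2 remains.
A2 = 7: row 2 has {1,2,3,4,5,6,9}; col 1 has {1,2,3,4,5,6,8,9}; box has {1,2,3,4,5,6,9} → only 7 remains.
B2 = 8: row 2 has {1,2,3,4,5,6,7,9}; col 2 has {1,2,3,4,5,6,7,9}; box has {1,2,3,4,5,6,7,9} → only 8 remains.
G6 = 8: row 6 has {1,2,3,4,5,6,7,9}; col 7 has {1,2,3,4,5,6,7,9}; box has {1,2,3,4,5,6,7,9} → only 8 remains.

8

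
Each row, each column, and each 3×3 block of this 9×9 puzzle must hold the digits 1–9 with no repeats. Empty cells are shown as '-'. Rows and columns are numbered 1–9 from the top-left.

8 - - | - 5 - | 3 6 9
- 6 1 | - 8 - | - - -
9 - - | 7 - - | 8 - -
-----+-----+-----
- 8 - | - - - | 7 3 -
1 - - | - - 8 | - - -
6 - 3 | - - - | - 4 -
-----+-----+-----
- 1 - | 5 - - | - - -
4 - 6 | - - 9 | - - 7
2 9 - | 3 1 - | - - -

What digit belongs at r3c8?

r4c1 = 5: row 4 has {3,7,8}; col 1 has {1,2,4,6,8,9}; box has {1,3,6,8} → only 5 remains.
r8c5 = 2: row 8 has {4,6,7,9}; col 5 has {1,5,8}; box has {1,3,5,9} → only 2 remains.
r8c4 = 8: row 8 has {2,4,6,7,9}; col 4 has {3,5,7}; box has {1,2,3,5,9} → only 8 remains.
r2c4 = 9: in row 2, 9 can only go here (every other open cell in that row sees a 9).
r5c5 = 3: in row 5, 3 can only go here (every other open cell in that row sees a 3).
r6c9 = 8: in row 6, 8 can only go here (every other open cell in that row sees an 8).
r8c2 = 3: in row 8, 3 can only go here (every other open cell in that row sees a 3).
r7c1 = 7: row 7 has {1,5}; col 1 has {1,2,4,5,6,8,9}; box has {1,2,3,4,6,9} → only 7 remains.
r7c3 = 8: row 7 has {1,5,7}; col 3 has {1,3,6}; box has {1,2,3,4,6,7,9} → only 8 remains.
r9c3 = 5: row 9 has {1,2,3,9}; col 3 has {1,3,6,8}; box has {1,2,3,4,6,7,8,9} → only 5 remains.
r9c8 = 8: row 9 has {1,2,3,5,9}; col 8 has {3,4,6}; box has {7} → only 8 remains.
r2c1 = 3: row 2 has {1,6,8,9}; col 1 has {1,2,4,5,6,7,8,9}; box has {1,6,8,9} → only 3 remains.
r2c8 = 7: in row 2, 7 can only go here (every other open cell in that row sees a 7).
r3c6 = 3: in row 3, 3 can only go here (every other open cell in that row sees a 3).
r3c5 = 6: in row 3, 6 can only go here (every other open cell in that row sees a 6).
r7c5 = 4: row 7 has {1,5,7,8}; col 5 has {1,2,3,5,6,8}; box has {1,2,3,5,8,9} → only 4 remains.
r7c6 = 6: row 7 has {1,4,5,7,8}; col 6 has {3,8,9}; box has {1,2,3,4,5,8,9} → only 6 remains.
r9c6 = 7: row 9 has {1,2,3,5,8,9}; col 6 has {3,6,8,9}; box has {1,2,3,4,5,6,8,9} → only 7 remains.
r4c5 = 9: row 4 has {3,5,7,8}; col 5 has {1,2,3,4,5,6,8}; box has {3,8} → only 9 remains.
r6c5 = 7: row 6 has {3,4,6,8}; col 5 has {1,2,3,4,5,6,8,9}; box has {3,8,9} → only 7 remains.
r6c2 = 2: row 6 has {3,4,6,7,8}; col 2 has {1,3,6,8,9}; box has {1,3,5,6,8} → only 2 remains.
r6c4 = 1: row 6 has {2,3,4,6,7,8}; col 4 has {3,5,7,8,9}; box has {3,7,8,9} → only 1 remains.
r6c6 = 5: row 6 has {1,2,3,4,6,7,8}; col 6 has {3,6,7,8,9}; box has {1,3,7,8,9} → only 5 remains.
r6c7 = 9: row 6 has {1,2,3,4,5,6,7,8}; col 7 has {3,7,8}; box has {3,4,7,8} → only 9 remains.
r7c7 = 2: row 7 has {1,4,5,6,7,8}; col 7 has {3,7,8,9}; box has {7,8} → only 2 remains.
r7c8 = 9: row 7 has {1,2,4,5,6,7,8}; col 8 has {3,4,6,7,8}; box has {2,7,8} → only 9 remains.
r7c9 = 3: row 7 has {1,2,4,5,6,7,8,9}; col 9 has {7,8,9}; box has {2,7,8,9} → only 3 remains.
r4c3 = 4: row 4 has {3,5,7,8,9}; col 3 has {1,3,5,6,8}; box has {1,2,3,5,6,8} → only 4 remains.
r4c6 = 2: row 4 has {3,4,5,7,8,9}; col 6 has {3,5,6,7,8,9}; box has {1,3,5,7,8,9} → only 2 remains.
r5c2 = 7: row 5 has {1,3,8}; col 2 has {1,2,3,6,8,9}; box has {1,2,3,4,5,6,8} → only 7 remains.
r5c3 = 9: row 5 has {1,3,7,8}; col 3 has {1,3,4,5,6,8}; box has {1,2,3,4,5,6,7,8} → only 9 remains.
r1c2 = 4: row 1 has {3,5,6,8,9}; col 2 has {1,2,3,6,7,8,9}; box has {1,3,6,8,9} → only 4 remains.
r1c4 = 2: row 1 has {3,4,5,6,8,9}; col 4 has {1,3,5,7,8,9}; box has {3,5,6,7,8,9} → only 2 remains.
r1c6 = 1: row 1 has {2,3,4,5,6,8,9}; col 6 has {2,3,5,6,7,8,9}; box has {2,3,5,6,7,8,9} → only 1 remains.
r2c6 = 4: row 2 has {1,3,6,7,8,9}; col 6 has {1,2,3,5,6,7,8,9}; box has {1,2,3,5,6,7,8,9} → only 4 remains.
r2c7 = 5: row 2 has {1,3,4,6,7,8,9}; col 7 has {2,3,7,8,9}; box has {3,6,7,8,9} → only 5 remains.
r2c9 = 2: row 2 has {1,3,4,5,6,7,8,9}; col 9 has {3,7,8,9}; box has {3,5,6,7,8,9} → only 2 remains.
r3c2 = 5: row 3 has {3,6,7,8,9}; col 2 has {1,2,3,4,6,7,8,9}; box has {1,3,4,6,8,9} → only 5 remains.
r3c3 = 2: row 3 has {3,5,6,7,8,9}; col 3 has {1,3,4,5,6,8,9}; box has {1,3,4,5,6,8,9} → only 2 remains.
r3c8 = 1: row 3 has {2,3,5,6,7,8,9}; col 8 has {3,4,6,7,8,9}; box has {2,3,5,6,7,8,9} → only 1 remains.

1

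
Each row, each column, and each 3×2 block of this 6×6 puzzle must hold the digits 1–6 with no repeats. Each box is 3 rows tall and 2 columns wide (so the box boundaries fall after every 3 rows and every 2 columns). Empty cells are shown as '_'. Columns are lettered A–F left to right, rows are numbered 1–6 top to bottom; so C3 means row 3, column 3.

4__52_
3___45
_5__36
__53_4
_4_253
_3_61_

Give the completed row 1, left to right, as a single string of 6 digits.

463521

F1 = 1: row 1 has {2,4,5}; col 6 has {3,4,5,6}; box has {2,3,4,5,6} → only 1 remains.
D2 = 1 (sole candidate).
D3 = 4 (sole candidate).
E4 = 6 (sole candidate).
C5 = 1 (sole candidate).
C6 = 4 (sole candidate).
F6 = 2 (sole candidate).
B1 = 6: row 1 has {1,2,4,5}; col 2 has {3,4,5}; box has {3,4,5} → only 6 remains.
C1 = 3: row 1 has {1,2,4,5,6}; col 3 has {1,4,5}; box has {1,4,5} → only 3 remains.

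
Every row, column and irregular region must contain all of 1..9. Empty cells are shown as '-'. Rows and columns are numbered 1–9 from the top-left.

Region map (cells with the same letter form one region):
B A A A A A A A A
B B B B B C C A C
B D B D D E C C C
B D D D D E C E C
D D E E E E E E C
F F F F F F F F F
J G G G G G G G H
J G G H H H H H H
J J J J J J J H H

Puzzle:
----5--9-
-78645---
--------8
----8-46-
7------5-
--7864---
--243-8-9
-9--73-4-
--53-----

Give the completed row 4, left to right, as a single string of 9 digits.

531982467

r3c2 = 4: in row 3, 4 can only go here (every other open cell in that row sees a 4).
r3c7 = 6: in row 3, 6 can only go here (every other open cell in that row sees a 6).
r5c3 = 4: in row 5, 4 can only go here (every other open cell in that row sees a 4).
r5c2 = 6: in row 5, 6 can only go here (every other open cell in that row sees a 6).
r5c6 = 8: in row 5, 8 can only go here (every other open cell in that row sees an 8).
r1c9 = 4: in row 1, 4 can only go here (every other open cell in that row sees a 4).
r1c2 = 8: in row 1, 8 can only go here (every other open cell in that row sees an 8).
r7c2 = 5: in row 7, 5 can only go here (every other open cell in that row sees a 5).
r8c1 = 8: in row 8, 8 can only go here (every other open cell in that row sees an 8).
r9c1 = 4: in row 9, 4 can only go here (every other open cell in that row sees a 4).
r9c8 = 8: in row 9, 8 can only go here (every other open cell in that row sees an 8).
r7c1 = 6: in column 1, 6 can only go here (every other open cell in that column sees a 6).
r9c9 = 6: in row 9, 6 can only go here (every other open cell in that row sees a 6).
r8c3 = 6: in row 8, 6 can only go here (every other open cell in that row sees a 6).
r1c6 = 6: in row 1, 6 can only go here (every other open cell in that row sees a 6).
r1c4 = 7: in column 4, 7 can only go here (every other open cell in that column sees a 7).
r9c7 = 7: in column 7, 7 can only go here (every other open cell in that column sees a 7).
r4c9 = 7: in column 9, 7 can only go here (every other open cell in that column sees a 7).
r3c6 = 7: in row 3, 7 can only go here (every other open cell in that row sees a 7).
r7c6 = 1: row 7 has {2,3,4,5,6,8,9}; col 6 has {3,4,5,6,7,8}; region has {2,3,4,5,6,8,9} → only 1 remains.
r7c8 = 7: row 7 has {1,2,3,4,5,6,8,9}; col 8 has {4,5,6,8,9}; region has {1,2,3,4,5,6,8,9} → only 7 remains.
r2c7 = 9: in region C, 9 can only go here (every other open cell in that region sees a 9).
r6c1 = 9: in row 6, 9 can only go here (every other open cell in that row sees a 9).
r3c3 = 9: in region B, 9 can only go here (every other open cell in that region sees a 9).
r4c4 = 9: in region D, 9 can only go here (every other open cell in that region sees a 9).
r4c6 = 2: row 4 has {4,6,7,8,9}; col 6 has {1,3,4,5,6,7,8}; region has {4,5,6,7,8} → only 2 remains.
r5c4 = 1: row 5 has {4,5,6,7,8}; col 4 has {3,4,6,7,8,9}; region has {2,4,5,6,7,8} → only 1 remains.
r5c5 = 9: row 5 has {1,4,5,6,7,8}; col 5 has {3,4,5,6,7,8}; region has {1,2,4,5,6,7,8} → only 9 remains.
r5c7 = 3: row 5 has {1,4,5,6,7,8,9}; col 7 has {4,6,7,8,9}; region has {1,2,4,5,6,7,8,9} → only 3 remains.
r5c9 = 2: row 5 has {1,3,4,5,6,7,8,9}; col 9 has {4,6,7,8,9}; region has {4,5,6,7,8,9} → only 2 remains.
r9c6 = 9: row 9 has {3,4,5,6,7,8}; col 6 has {1,2,3,4,5,6,7,8}; region has {3,4,5,6,7,8} → only 9 remains.
r4c1 = 5: in row 4, 5 can only go here (every other open cell in that row sees a 5).
r3c4 = 5: in row 3, 5 can only go here (every other open cell in that row sees a 5).
r8c4 = 2: row 8 has {3,4,6,7,8,9}; col 4 has {1,3,4,5,6,7,8,9}; region has {3,4,6,7,8,9} → only 2 remains.
r3c5 = 2: in region D, 2 can only go here (every other open cell in that region sees a 2).
r9c5 = 1: row 9 has {3,4,5,6,7,8,9}; col 5 has {2,3,4,5,6,7,8,9}; region has {3,4,5,6,7,8,9} → only 1 remains.
r9c2 = 2: row 9 has {1,3,4,5,6,7,8,9}; col 2 has {4,5,6,7,8,9}; region has {1,3,4,5,6,7,8,9} → only 2 remains.
Singles propagation stalls; r4c2 is still open with candidates {1,3}.
  Try r4c2 = 1: this forces r4c3=3, r6c2=3, r1c3=1, r1c7=2, r2c8=3; then column 9 has no cell left for 3 — contradiction.
So r4c2 = 3.
r4c3 = 1: row 4 has {2,3,4,5,6,7,8,9}; col 3 has {2,4,5,6,7,8,9}; region has {2,3,4,5,6,7,8,9} → only 1 remains.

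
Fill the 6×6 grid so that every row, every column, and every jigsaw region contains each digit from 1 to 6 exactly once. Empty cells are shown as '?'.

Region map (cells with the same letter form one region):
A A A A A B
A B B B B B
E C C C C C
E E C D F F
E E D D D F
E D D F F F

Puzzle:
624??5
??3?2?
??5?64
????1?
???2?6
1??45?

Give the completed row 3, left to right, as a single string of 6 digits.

215364

row 1, column 5 = 3: row 1 has {2,4,5,6}; col 5 has {1,2,5,6}; region has {2,4,6} → only 3 remains.
row 2, column 1 = 5: row 2 has {2,3}; col 1 has {1,6}; region has {2,3,4,6} → only 5 remains.
row 2, column 6 = 1: row 2 has {2,3,5}; col 6 has {4,5,6}; region has {2,3,5} → only 1 remains.
row 4, column 3 = 2: row 4 has {1}; col 3 has {3,4,5}; region has {4,5,6} → only 2 remains.
row 4, column 6 = 3: row 4 has {1,2}; col 6 has {1,4,5,6}; region has {1,4,5,6} → only 3 remains.
row 5, column 3 = 1: row 5 has {2,6}; col 3 has {2,3,4,5}; region has {2} → only 1 remains.
row 5, column 5 = 4: row 5 has {1,2,6}; col 5 has {1,2,3,5,6}; region has {1,2} → only 4 remains.
row 6, column 3 = 6: row 6 has {1,4,5}; col 3 has {1,2,3,4,5}; region has {1,2,4} → only 6 remains.
row 6, column 6 = 2: row 6 has {1,4,5,6}; col 6 has {1,3,4,5,6}; region has {1,3,4,5,6} → only 2 remains.
row 1, column 4 = 1: row 1 has {2,3,4,5,6}; col 4 has {2,4}; region has {2,3,4,5,6} → only 1 remains.
row 2, column 4 = 6: row 2 has {1,2,3,5}; col 4 has {1,2,4}; region has {1,2,3,5} → only 6 remains.
row 3, column 4 = 3: row 3 has {4,5,6}; col 4 has {1,2,4,6}; region has {2,4,5,6} → only 3 remains.
row 4, column 1 = 4: row 4 has {1,2,3}; col 1 has {1,5,6}; region has {1} → only 4 remains.
row 4, column 4 = 5: row 4 has {1,2,3,4}; col 4 has {1,2,3,4,6}; region has {1,2,4,6} → only 5 remains.
row 5, column 1 = 3: row 5 has {1,2,4,6}; col 1 has {1,4,5,6}; region has {1,4} → only 3 remains.
row 5, column 2 = 5: row 5 has {1,2,3,4,6}; col 2 has {2}; region has {1,3,4} → only 5 remains.
row 6, column 2 = 3: row 6 has {1,2,4,5,6}; col 2 has {2,5}; region has {1,2,4,5,6} → only 3 remains.
row 2, column 2 = 4: row 2 has {1,2,3,5,6}; col 2 has {2,3,5}; region has {1,2,3,5,6} → only 4 remains.
row 3, column 1 = 2: row 3 has {3,4,5,6}; col 1 has {1,3,4,5,6}; region has {1,3,4,5} → only 2 remains.
row 3, column 2 = 1: row 3 has {2,3,4,5,6}; col 2 has {2,3,4,5}; region has {2,3,4,5,6} → only 1 remains.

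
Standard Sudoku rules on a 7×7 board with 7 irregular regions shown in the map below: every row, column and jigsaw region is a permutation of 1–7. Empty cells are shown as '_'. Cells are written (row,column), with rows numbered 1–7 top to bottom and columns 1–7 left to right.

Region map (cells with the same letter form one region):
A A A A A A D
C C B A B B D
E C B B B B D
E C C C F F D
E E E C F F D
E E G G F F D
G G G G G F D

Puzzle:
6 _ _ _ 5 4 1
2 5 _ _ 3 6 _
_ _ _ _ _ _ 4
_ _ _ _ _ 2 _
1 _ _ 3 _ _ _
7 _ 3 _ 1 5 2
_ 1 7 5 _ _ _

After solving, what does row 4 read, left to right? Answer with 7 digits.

5714623

(1,3) = 2 (sole candidate).
(1,4) = 7 (sole candidate).
(2,4) = 1 (sole candidate).
(2,7) = 7 (sole candidate).
(3,4) = 2 (sole candidate).
(3,5) = 7 (sole candidate).
(3,6) = 1 (sole candidate).
(5,6) = 7 (sole candidate).
(7,1) = 4 (sole candidate).
(7,6) = 3 (sole candidate).
(7,7) = 6 (sole candidate).
(1,2) = 3 (sole candidate).
(2,3) = 4 (sole candidate).
(3,2) = 6 (sole candidate).
(3,3) = 5 (sole candidate).
(4,3) = 1: row 4 has {2}; col 3 has {2,3,4,5,7}; region has {2,3,5,6} → only 1 remains.
(4,4) = 4: row 4 has {1,2}; col 4 has {1,2,3,5,7}; region has {1,2,3,5,6} → only 4 remains.
(4,5) = 6: row 4 has {1,2,4}; col 5 has {1,3,5,7}; region has {1,2,3,5,7} → only 6 remains.
(5,3) = 6 (sole candidate).
(5,5) = 4 (sole candidate).
(5,7) = 5 (sole candidate).
(6,2) = 4 (sole candidate).
(6,4) = 6 (sole candidate).
(7,5) = 2 (sole candidate).
(3,1) = 3 (sole candidate).
(4,1) = 5: row 4 has {1,2,4,6}; col 1 has {1,2,3,4,6,7}; region has {1,3,4,6,7} → only 5 remains.
(4,2) = 7: row 4 has {1,2,4,5,6}; col 2 has {1,3,4,5,6}; region has {1,2,3,4,5,6} → only 7 remains.
(4,7) = 3: row 4 has {1,2,4,5,6,7}; col 7 has {1,2,4,5,6,7}; region has {1,2,4,5,6,7} → only 3 remains.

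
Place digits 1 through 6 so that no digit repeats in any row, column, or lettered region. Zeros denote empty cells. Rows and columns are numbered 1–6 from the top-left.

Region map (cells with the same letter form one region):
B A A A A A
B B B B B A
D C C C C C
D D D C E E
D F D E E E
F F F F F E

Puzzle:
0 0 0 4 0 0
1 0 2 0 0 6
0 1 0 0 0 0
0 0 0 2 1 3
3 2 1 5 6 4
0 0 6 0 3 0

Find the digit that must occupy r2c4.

r2c4 = 3: row 2 has {1,2,6}; col 4 has {2,4,5}; region has {1,2} → only 3 remains.

3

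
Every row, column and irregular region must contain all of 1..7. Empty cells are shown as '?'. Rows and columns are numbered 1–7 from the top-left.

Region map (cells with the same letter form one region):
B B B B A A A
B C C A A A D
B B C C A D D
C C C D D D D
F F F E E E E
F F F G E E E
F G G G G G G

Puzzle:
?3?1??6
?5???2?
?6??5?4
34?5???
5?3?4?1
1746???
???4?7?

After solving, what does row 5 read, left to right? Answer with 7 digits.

row 1, column 5 = 7: row 1 has {1,3,6}; col 5 has {4,5}; region has {2,5,6} → only 7 remains.
row 1, column 6 = 4: row 1 has {1,3,6,7}; col 6 has {2,7}; region has {2,5,6,7} → only 4 remains.
row 2, column 4 = 3: row 2 has {2,5}; col 4 has {1,4,5,6}; region has {2,4,5,6,7} → only 3 remains.
row 2, column 5 = 1: row 2 has {2,3,5}; col 5 has {4,5,7}; region has {2,3,4,5,6,7} → only 1 remains.
row 2, column 7 = 7: row 2 has {1,2,3,5}; col 7 has {1,4,6}; region has {4,5} → only 7 remains.
row 4, column 7 = 2: row 4 has {3,4,5}; col 7 has {1,4,6,7}; region has {4,5,7} → only 2 remains.
row 5, column 2 = 2: row 5 has {1,3,4,5}; col 2 has {3,4,5,6,7}; region has {1,3,4,5,7} → only 2 remains.
row 5, column 4 = 7: row 5 has {1,2,3,4,5}; col 4 has {1,3,4,5,6}; region has {1,4} → only 7 remains.
row 5, column 6 = 6: row 5 has {1,2,3,4,5,7}; col 6 has {2,4,7}; region has {1,4,7} → only 6 remains.

5237461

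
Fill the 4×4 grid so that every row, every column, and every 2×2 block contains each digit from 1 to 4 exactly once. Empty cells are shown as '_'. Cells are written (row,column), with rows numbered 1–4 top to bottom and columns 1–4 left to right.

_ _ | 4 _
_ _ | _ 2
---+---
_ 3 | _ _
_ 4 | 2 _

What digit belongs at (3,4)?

(2,2) = 1 (sole candidate).
(2,3) = 3 (sole candidate).
(3,3) = 1 (sole candidate).
(3,4) = 4: row 3 has {1,3}; col 4 has {2}; box has {1,2} → only 4 remains.

4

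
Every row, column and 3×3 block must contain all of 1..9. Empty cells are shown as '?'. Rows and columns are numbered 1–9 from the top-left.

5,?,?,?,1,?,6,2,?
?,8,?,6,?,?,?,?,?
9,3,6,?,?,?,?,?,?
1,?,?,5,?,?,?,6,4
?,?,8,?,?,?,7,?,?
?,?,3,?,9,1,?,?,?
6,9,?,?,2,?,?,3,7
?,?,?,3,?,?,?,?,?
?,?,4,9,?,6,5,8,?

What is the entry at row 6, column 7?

row 1, column 3 = 7 (sole candidate).
row 6, column 8 = 5 (sole candidate).
row 9, column 5 = 7 (sole candidate).
row 1, column 2 = 4 (sole candidate).
row 1, column 4 = 8 (sole candidate).
row 2, column 1 = 2 (sole candidate).
row 2, column 3 = 1 (sole candidate).
row 5, column 1 = 4 (sole candidate).
row 5, column 4 = 2 (sole candidate).
row 5, column 6 = 3 (sole candidate).
row 6, column 1 = 7 (sole candidate).
row 6, column 4 = 4 (sole candidate).
row 7, column 3 = 5 (sole candidate).
row 7, column 4 = 1 (sole candidate).
row 7, column 7 = 4 (sole candidate).
row 8, column 1 = 8 (sole candidate).
row 8, column 3 = 2 (sole candidate).
row 9, column 1 = 3 (sole candidate).
row 9, column 2 = 1 (sole candidate).
row 9, column 9 = 2 (sole candidate).
row 1, column 6 = 9 (sole candidate).
row 1, column 9 = 3 (sole candidate).
row 2, column 7 = 9 (sole candidate).
row 2, column 9 = 5 (sole candidate).
row 3, column 4 = 7 (sole candidate).
row 4, column 2 = 2 (sole candidate).
row 4, column 3 = 9 (sole candidate).
row 4, column 5 = 8 (sole candidate).
row 4, column 6 = 7 (sole candidate).
row 4, column 7 = 3 (sole candidate).
row 5, column 5 = 6 (sole candidate).
row 6, column 2 = 6 (sole candidate).
row 6, column 9 = 8 (sole candidate).
row 7, column 6 = 8 (sole candidate).
row 8, column 2 = 7 (sole candidate).
row 8, column 7 = 1 (sole candidate).
row 8, column 8 = 9 (sole candidate).
row 8, column 9 = 6 (sole candidate).
row 2, column 6 = 4 (sole candidate).
row 2, column 8 = 7 (sole candidate).
row 3, column 5 = 5 (sole candidate).
row 3, column 6 = 2 (sole candidate).
row 3, column 7 = 8 (sole candidate).
row 3, column 9 = 1 (sole candidate).
row 5, column 2 = 5 (sole candidate).
row 5, column 8 = 1 (sole candidate).
row 5, column 9 = 9 (sole candidate).
row 6, column 7 = 2: row 6 has {1,3,4,5,6,7,8,9}; col 7 has {1,3,4,5,6,7,8,9}; box has {1,3,4,5,6,7,8,9} → only 2 remains.

2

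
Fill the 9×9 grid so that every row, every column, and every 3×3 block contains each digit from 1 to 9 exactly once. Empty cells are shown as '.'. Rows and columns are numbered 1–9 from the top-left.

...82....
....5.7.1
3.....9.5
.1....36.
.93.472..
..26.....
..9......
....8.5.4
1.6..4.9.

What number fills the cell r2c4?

r4c5 = 9 (sole candidate).
r5c9 = 8 (sole candidate).
r8c3 = 7 (sole candidate).
r9c7 = 8 (sole candidate).
r4c9 = 7 (sole candidate).
r6c9 = 9 (sole candidate).
r8c1 = 2 (sole candidate).
r8c2 = 3 (sole candidate).
r8c8 = 1 (sole candidate).
r9c2 = 5 (sole candidate).
r5c8 = 5 (sole candidate).
r6c8 = 4 (sole candidate).
r7c7 = 6 (sole candidate).
r8c4 = 9 (sole candidate).
r8c6 = 6 (sole candidate).
r1c7 = 4 (sole candidate).
r1c8 = 3 (sole candidate).
r1c9 = 6 (sole candidate).
r3c6 = 1 (sole candidate).
r5c1 = 6 (sole candidate).
r5c4 = 1 (sole candidate).
r6c5 = 3 (sole candidate).
r6c7 = 1 (sole candidate).
r9c5 = 7 (sole candidate).
r1c2 = 7 (sole candidate).
r1c6 = 9 (sole candidate).
r2c6 = 3 (sole candidate).
r3c5 = 6 (sole candidate).
r6c2 = 8 (sole candidate).
r6c6 = 5 (sole candidate).
r7c2 = 4 (sole candidate).
r7c5 = 1 (sole candidate).
r7c6 = 2 (sole candidate).
r7c8 = 7 (sole candidate).
r7c9 = 3 (sole candidate).
r9c4 = 3 (sole candidate).
r9c9 = 2 (sole candidate).
r1c1 = 5 (sole candidate).
r1c3 = 1 (sole candidate).
r2c4 = 4: row 2 has {1,3,5,7}; col 4 has {1,3,6,8,9}; box has {1,2,3,5,6,8,9} → only 4 remains.

4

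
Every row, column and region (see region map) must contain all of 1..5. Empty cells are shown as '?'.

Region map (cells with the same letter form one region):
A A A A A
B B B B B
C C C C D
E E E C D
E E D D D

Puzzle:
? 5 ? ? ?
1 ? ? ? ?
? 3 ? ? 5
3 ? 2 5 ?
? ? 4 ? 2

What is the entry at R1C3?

R3C3 = 1: row 3 has {3,5}; col 3 has {2,4}; region has {3,5} → only 1 remains.
R4C5 = 1: row 4 has {2,3,5}; col 5 has {2,5}; region has {2,4,5} → only 1 remains.
R5C1 = 5: row 5 has {2,4}; col 1 has {1,3}; region has {2,3} → only 5 remains.
R5C2 = 1: row 5 has {2,4,5}; col 2 has {3,5}; region has {2,3,5} → only 1 remains.
R5C4 = 3: row 5 has {1,2,4,5}; col 4 has {5}; region has {1,2,4,5} → only 3 remains.
R1C3 = 3: row 1 has {5}; col 3 has {1,2,4}; region has {5} → only 3 remains.

3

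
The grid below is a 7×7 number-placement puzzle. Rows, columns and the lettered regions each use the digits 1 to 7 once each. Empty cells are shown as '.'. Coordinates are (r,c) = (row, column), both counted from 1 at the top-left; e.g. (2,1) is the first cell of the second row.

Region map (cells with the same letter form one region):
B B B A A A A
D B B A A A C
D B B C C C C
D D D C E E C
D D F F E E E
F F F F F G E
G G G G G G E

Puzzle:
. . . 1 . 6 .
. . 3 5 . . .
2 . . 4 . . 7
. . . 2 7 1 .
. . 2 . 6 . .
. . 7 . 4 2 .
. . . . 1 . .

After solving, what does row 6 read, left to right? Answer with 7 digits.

(2,5) = 2: row 2 has {3,5}; col 5 has {1,4,6,7}; region has {1,5,6} → only 2 remains.
(5,4) = 3: row 5 has {2,6}; col 4 has {1,2,4,5}; region has {2,4,7} → only 3 remains.
(6,4) = 6: row 6 has {2,4,7}; col 4 has {1,2,3,4,5}; region has {2,3,4,7} → only 6 remains.
(7,4) = 7: row 7 has {1}; col 4 has {1,2,3,4,5,6}; region has {1,2} → only 7 remains.
(1,5) = 3: row 1 has {1,6}; col 5 has {1,2,4,6,7}; region has {1,2,5,6} → only 3 remains.
(1,7) = 4: row 1 has {1,3,6}; col 7 has {7}; region has {1,2,3,5,6} → only 4 remains.
(2,6) = 7: row 2 has {2,3,5}; col 6 has {1,2,6}; region has {1,2,3,4,5,6} → only 7 remains.
(3,5) = 5: row 3 has {2,4,7}; col 5 has {1,2,3,4,6,7}; region has {2,4,7} → only 5 remains.
(3,6) = 3: row 3 has {2,4,5,7}; col 6 has {1,2,6,7}; region has {2,4,5,7} → only 3 remains.
(4,7) = 6: row 4 has {1,2,7}; col 7 has {4,7}; region has {2,3,4,5,7} → only 6 remains.
(5,7) = 5: row 5 has {2,3,6}; col 7 has {4,6,7}; region has {1,6,7} → only 5 remains.
(6,7) = 3: row 6 has {2,4,6,7}; col 7 has {4,5,6,7}; region has {1,5,6,7} → only 3 remains.
(7,7) = 2: row 7 has {1,7}; col 7 has {3,4,5,6,7}; region has {1,3,5,6,7} → only 2 remains.
(1,3) = 5: row 1 has {1,3,4,6}; col 3 has {2,3,7}; region has {3} → only 5 remains.
(2,7) = 1: row 2 has {2,3,5,7}; col 7 has {2,3,4,5,6,7}; region has {2,3,4,5,6,7} → only 1 remains.
(4,3) = 4: row 4 has {1,2,6,7}; col 3 has {2,3,5,7}; region has {2} → only 4 remains.
(5,6) = 4: row 5 has {2,3,5,6}; col 6 has {1,2,3,6,7}; region has {1,2,3,5,6,7} → only 4 remains.
(7,3) = 6: row 7 has {1,2,7}; col 3 has {2,3,4,5,7}; region has {1,2,7} → only 6 remains.
(7,6) = 5: row 7 has {1,2,6,7}; col 6 has {1,2,3,4,6,7}; region has {1,2,6,7} → only 5 remains.
(1,1) = 7: row 1 has {1,3,4,5,6}; col 1 has {2}; region has {3,5} → only 7 remains.
(1,2) = 2: row 1 has {1,3,4,5,6,7}; col 2 has {}; region has {3,5,7} → only 2 remains.
(2,1) = 6: row 2 has {1,2,3,5,7}; col 1 has {2,7}; region has {2,4} → only 6 remains.
(2,2) = 4: row 2 has {1,2,3,5,6,7}; col 2 has {2}; region has {2,3,5,7} → only 4 remains.
(3,3) = 1: row 3 has {2,3,4,5,7}; col 3 has {2,3,4,5,6,7}; region has {2,3,4,5,7} → only 1 remains.
(5,1) = 1: row 5 has {2,3,4,5,6}; col 1 has {2,6,7}; region has {2,4,6} → only 1 remains.
(5,2) = 7: row 5 has {1,2,3,4,5,6}; col 2 has {2,4}; region has {1,2,4,6} → only 7 remains.
(6,1) = 5: row 6 has {2,3,4,6,7}; col 1 has {1,2,6,7}; region has {2,3,4,6,7} → only 5 remains.
(6,2) = 1: row 6 has {2,3,4,5,6,7}; col 2 has {2,4,7}; region has {2,3,4,5,6,7} → only 1 remains.

5176423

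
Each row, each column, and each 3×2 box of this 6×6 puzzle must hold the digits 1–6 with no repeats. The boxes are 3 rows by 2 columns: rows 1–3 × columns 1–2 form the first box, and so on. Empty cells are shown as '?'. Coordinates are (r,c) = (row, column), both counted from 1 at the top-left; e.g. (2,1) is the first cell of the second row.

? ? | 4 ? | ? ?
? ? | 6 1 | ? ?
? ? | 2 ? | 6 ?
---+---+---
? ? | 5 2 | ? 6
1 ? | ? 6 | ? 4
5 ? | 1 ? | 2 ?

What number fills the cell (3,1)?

4

(5,3) = 3: row 5 has {1,4,6}; col 3 has {1,2,4,5,6}; box has {1,2,5,6} → only 3 remains.
(5,5) = 5: row 5 has {1,3,4,6}; col 5 has {2,6}; box has {2,4,6} → only 5 remains.
(6,4) = 4: row 6 has {1,2,5}; col 4 has {1,2,6}; box has {1,2,3,5,6} → only 4 remains.
(6,6) = 3: row 6 has {1,2,4,5}; col 6 has {4,6}; box has {2,4,5,6} → only 3 remains.
(4,5) = 1: row 4 has {2,5,6}; col 5 has {2,5,6}; box has {2,3,4,5,6} → only 1 remains.
(5,2) = 2: row 5 has {1,3,4,5,6}; col 2 has {}; box has {1,5} → only 2 remains.
(6,2) = 6: row 6 has {1,2,3,4,5}; col 2 has {2}; box has {1,2,5} → only 6 remains.
(1,5) = 3: row 1 has {4}; col 5 has {1,2,5,6}; box has {6} → only 3 remains.
(2,5) = 4: row 2 has {1,6}; col 5 has {1,2,3,5,6}; box has {3,6} → only 4 remains.
(1,4) = 5: row 1 has {3,4}; col 4 has {1,2,4,6}; box has {1,2,4,6} → only 5 remains.
(3,4) = 3: row 3 has {2,6}; col 4 has {1,2,4,5,6}; box has {1,2,4,5,6} → only 3 remains.
(1,2) = 1: row 1 has {3,4,5}; col 2 has {2,6}; box has {} → only 1 remains.
(1,6) = 2: row 1 has {1,3,4,5}; col 6 has {3,4,6}; box has {3,4,6} → only 2 remains.
(2,6) = 5: row 2 has {1,4,6}; col 6 has {2,3,4,6}; box has {2,3,4,6} → only 5 remains.
(3,1) = 4: row 3 has {2,3,6}; col 1 has {1,5}; box has {1} → only 4 remains.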